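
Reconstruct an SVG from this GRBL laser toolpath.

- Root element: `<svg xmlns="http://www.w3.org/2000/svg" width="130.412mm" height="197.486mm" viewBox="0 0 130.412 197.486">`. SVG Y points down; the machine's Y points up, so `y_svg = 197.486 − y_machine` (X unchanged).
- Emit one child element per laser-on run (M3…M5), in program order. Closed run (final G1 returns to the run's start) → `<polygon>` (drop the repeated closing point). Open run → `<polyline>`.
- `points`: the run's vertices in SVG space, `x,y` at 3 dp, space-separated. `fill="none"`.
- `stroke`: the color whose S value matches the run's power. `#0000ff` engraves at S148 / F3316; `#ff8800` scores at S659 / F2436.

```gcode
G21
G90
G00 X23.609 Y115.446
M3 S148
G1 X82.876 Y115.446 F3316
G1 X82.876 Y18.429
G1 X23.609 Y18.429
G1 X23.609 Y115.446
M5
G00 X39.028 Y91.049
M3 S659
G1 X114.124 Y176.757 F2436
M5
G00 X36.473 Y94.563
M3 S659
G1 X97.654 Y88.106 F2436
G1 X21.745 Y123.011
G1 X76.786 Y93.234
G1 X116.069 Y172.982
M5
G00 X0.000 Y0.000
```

Machine Y-up, SVG Y-down with viewBox height 197.486, so y_svg = 197.486 − y_machine; X carries over.

Run 1: power S148 maps to stroke `#0000ff` (engrave). The run returns to its start, so emit a `<polygon>` with points (Y-flipped): 23.609,82.040 82.876,82.040 82.876,179.057 23.609,179.057.

Run 2: power S659 maps to stroke `#ff8800` (score). The run is open, so emit a `<polyline>` with points (Y-flipped): 39.028,106.437 114.124,20.729.

Run 3: power S659 maps to stroke `#ff8800` (score). The run is open, so emit a `<polyline>` with points (Y-flipped): 36.473,102.923 97.654,109.380 21.745,74.475 76.786,104.252 116.069,24.504.

<svg xmlns="http://www.w3.org/2000/svg" width="130.412mm" height="197.486mm" viewBox="0 0 130.412 197.486">
  <polygon points="23.609,82.040 82.876,82.040 82.876,179.057 23.609,179.057" fill="none" stroke="#0000ff"/>
  <polyline points="39.028,106.437 114.124,20.729" fill="none" stroke="#ff8800"/>
  <polyline points="36.473,102.923 97.654,109.380 21.745,74.475 76.786,104.252 116.069,24.504" fill="none" stroke="#ff8800"/>
</svg>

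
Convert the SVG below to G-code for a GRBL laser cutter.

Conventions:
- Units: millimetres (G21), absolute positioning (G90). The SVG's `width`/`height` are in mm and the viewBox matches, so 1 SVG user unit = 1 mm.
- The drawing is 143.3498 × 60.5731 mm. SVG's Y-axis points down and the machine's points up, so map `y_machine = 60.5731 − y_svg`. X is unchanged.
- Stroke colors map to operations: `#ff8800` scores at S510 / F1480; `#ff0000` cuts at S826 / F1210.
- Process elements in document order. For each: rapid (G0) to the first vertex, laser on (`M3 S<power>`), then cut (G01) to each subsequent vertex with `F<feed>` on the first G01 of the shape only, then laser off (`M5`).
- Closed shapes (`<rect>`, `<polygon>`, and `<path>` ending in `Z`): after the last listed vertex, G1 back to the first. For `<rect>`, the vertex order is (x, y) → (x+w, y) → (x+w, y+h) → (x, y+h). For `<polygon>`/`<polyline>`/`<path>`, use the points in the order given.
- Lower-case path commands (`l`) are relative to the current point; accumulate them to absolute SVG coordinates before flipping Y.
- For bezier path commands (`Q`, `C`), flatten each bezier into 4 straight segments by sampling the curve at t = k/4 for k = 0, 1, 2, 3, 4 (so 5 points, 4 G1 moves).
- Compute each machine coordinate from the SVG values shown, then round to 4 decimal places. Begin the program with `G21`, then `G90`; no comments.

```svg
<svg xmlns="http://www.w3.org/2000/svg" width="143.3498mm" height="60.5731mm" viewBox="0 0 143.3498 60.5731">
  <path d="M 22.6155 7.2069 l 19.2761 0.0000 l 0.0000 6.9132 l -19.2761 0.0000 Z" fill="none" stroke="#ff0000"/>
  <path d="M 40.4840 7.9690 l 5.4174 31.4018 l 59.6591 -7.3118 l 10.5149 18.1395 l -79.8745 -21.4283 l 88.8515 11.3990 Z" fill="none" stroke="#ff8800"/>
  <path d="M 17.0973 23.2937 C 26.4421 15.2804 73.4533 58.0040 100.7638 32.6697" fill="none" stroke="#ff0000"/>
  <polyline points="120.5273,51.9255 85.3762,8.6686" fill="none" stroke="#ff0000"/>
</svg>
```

G21
G90
G0 X22.6155 Y53.3662
M3 S826
G01 X41.8916 Y53.3662 F1210
G01 X41.8916 Y46.4530
G01 X22.6155 Y46.4530
G01 X22.6155 Y53.3662
M5
G0 X40.4840 Y52.6041
M3 S510
G01 X45.9014 Y21.2023 F1480
G01 X105.5605 Y28.5141
G01 X116.0754 Y10.3746
G01 X36.2009 Y31.8029
G01 X125.0524 Y20.4039
G01 X40.4840 Y52.6041
M5
G0 X17.0973 Y37.2794
M3 S826
G01 X30.2720 Y35.6324 F1210
G01 X52.1934 Y26.0960
G01 X77.4834 Y19.8074
G01 X100.7638 Y27.9034
M5
G0 X120.5273 Y8.6476
M3 S826
G01 X85.3762 Y51.9045 F1210
M5

viewBox `0 0 143.3498 60.5731` with mm width/height → 1 unit = 1 mm. Flip: y_m = 60.5731 − y_svg.

**Shape 1** — `<path>` rectangle, stroke `#ff0000` → cut (S826, F1210). Machine vertices: (22.6155,53.3662) → (41.8916,53.3662) → (41.8916,46.4530) → (22.6155,46.4530) → (22.6155,53.3662). Closed: final G1 returns to the first vertex.

**Shape 2** — `<path>` closed polygon, stroke `#ff8800` → score (S510, F1480). Machine vertices: (40.4840,52.6041) → (45.9014,21.2023) → (105.5605,28.5141) → (116.0754,10.3746) → (36.2009,31.8029) → (125.0524,20.4039) → (40.4840,52.6041). Closed: final G1 returns to the first vertex.

**Shape 3** — `<path>` cubic bezier, stroke `#ff0000` → cut (S826, F1210). Control points (SVG): P0=(17.0973,23.2937), P1=(26.4421,15.2804), P2=(73.4533,58.0040), P3=(100.7638,32.6697); sampled at t=k/4. Machine vertices: (17.0973,37.2794) → (30.2720,35.6324) → (52.1934,26.0960) → (77.4834,19.8074) → (100.7638,27.9034). Open path.

**Shape 4** — `<polyline>` line segment, stroke `#ff0000` → cut (S826, F1210). Machine vertices: (120.5273,8.6476) → (85.3762,51.9045). Open path.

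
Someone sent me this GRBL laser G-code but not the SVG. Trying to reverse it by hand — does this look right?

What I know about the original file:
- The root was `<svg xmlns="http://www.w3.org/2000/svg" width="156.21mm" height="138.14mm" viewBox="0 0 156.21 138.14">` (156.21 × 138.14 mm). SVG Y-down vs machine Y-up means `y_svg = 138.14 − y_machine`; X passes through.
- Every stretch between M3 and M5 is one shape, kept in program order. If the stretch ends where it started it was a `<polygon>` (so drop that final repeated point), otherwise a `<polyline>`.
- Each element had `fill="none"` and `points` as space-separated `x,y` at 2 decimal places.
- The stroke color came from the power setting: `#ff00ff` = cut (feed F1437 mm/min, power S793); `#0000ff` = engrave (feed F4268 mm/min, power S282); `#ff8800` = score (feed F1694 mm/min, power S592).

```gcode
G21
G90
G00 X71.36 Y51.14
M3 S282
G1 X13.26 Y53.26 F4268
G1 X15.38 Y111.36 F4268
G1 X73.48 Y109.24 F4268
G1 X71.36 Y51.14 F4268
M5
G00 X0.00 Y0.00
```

Machine Y-up, SVG Y-down with viewBox height 138.14, so y_svg = 138.14 − y_machine; X carries over. Every run uses S282, so all elements get stroke `#0000ff` (engrave).

Run 1: The run returns to its start, so emit a `<polygon>` with points (Y-flipped): 71.36,87.00 13.26,84.88 15.38,26.78 73.48,28.90.

<svg xmlns="http://www.w3.org/2000/svg" width="156.21mm" height="138.14mm" viewBox="0 0 156.21 138.14">
  <polygon points="71.36,87.00 13.26,84.88 15.38,26.78 73.48,28.90" fill="none" stroke="#0000ff"/>
</svg>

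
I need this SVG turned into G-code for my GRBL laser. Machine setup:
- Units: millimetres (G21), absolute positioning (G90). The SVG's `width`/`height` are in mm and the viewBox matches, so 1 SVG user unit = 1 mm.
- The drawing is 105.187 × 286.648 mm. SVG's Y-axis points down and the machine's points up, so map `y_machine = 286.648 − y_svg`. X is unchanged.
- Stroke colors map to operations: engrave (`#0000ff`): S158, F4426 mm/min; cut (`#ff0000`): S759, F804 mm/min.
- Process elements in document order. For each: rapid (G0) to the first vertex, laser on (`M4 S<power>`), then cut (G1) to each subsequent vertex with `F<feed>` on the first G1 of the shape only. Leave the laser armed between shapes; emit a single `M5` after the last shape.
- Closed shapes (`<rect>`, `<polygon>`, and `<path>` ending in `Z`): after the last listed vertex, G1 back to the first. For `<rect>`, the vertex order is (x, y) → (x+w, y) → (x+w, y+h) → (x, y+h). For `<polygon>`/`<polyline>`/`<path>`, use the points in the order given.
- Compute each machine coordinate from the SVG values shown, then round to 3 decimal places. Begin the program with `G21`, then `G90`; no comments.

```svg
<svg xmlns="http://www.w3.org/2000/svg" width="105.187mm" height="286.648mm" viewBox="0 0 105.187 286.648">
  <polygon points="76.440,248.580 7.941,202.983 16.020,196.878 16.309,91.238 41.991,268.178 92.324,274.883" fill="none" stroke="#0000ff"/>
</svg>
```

G21
G90
G0 X76.440 Y38.068
M4 S158
G1 X7.941 Y83.665 F4426
G1 X16.020 Y89.770
G1 X16.309 Y195.410
G1 X41.991 Y18.470
G1 X92.324 Y11.765
G1 X76.440 Y38.068
M5

1 u = 1 mm; y_m = 286.648 − y.

[1] `<polygon>` closed polygon, #0000ff→engrave S158 F4426: (76.440,38.068) → (7.941,83.665) → (16.020,89.770) → (16.309,195.410) → (41.991,18.470) → (92.324,11.765) → (76.440,38.068) (closed)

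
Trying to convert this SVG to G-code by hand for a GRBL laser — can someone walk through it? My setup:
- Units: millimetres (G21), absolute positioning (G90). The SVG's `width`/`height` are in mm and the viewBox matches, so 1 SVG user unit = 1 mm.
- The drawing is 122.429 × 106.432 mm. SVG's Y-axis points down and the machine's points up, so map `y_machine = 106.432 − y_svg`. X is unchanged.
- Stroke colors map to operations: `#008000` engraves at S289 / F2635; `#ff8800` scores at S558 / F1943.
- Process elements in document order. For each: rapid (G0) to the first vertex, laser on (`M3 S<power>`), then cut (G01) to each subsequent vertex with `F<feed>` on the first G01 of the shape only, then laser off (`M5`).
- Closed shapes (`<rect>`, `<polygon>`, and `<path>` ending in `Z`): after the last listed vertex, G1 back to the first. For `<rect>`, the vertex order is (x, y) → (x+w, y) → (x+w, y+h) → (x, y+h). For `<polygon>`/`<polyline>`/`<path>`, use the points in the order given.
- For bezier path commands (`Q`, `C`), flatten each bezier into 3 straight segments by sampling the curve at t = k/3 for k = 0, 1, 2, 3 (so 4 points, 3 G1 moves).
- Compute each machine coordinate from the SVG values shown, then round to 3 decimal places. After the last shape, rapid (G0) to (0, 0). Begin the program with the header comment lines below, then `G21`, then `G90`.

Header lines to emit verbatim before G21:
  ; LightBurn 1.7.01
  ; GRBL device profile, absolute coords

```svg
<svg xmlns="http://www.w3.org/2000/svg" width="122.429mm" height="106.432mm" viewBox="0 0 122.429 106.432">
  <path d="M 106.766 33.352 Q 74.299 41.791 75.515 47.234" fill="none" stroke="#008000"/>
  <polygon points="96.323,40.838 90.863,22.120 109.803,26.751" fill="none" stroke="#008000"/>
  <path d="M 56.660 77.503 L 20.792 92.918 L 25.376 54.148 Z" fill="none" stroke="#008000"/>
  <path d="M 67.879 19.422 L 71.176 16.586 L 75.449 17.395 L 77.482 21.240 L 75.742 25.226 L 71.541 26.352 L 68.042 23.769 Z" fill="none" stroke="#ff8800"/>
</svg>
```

1 u = 1 mm; y_m = 106.432 − y.

[1] `<path>` quadratic bezier, #008000→engrave S289 F2635: (106.766,73.080) → (88.864,67.787) → (78.447,63.160) → (75.515,59.198)

[2] `<polygon>` regular polygon, #008000→engrave S289 F2635: (96.323,65.594) → (90.863,84.312) → (109.803,79.681) → (96.323,65.594) (closed)

[3] `<path>` regular polygon, #008000→engrave S289 F2635: (56.660,28.929) → (20.792,13.514) → (25.376,52.284) → (56.660,28.929) (closed)

[4] `<path>` regular polygon, #ff8800→score S558 F1943: (67.879,87.010) → (71.176,89.846) → (75.449,89.037) → (77.482,85.192) → (75.742,81.206) → (71.541,80.080) → (68.042,82.663) → (67.879,87.010) (closed)

; LightBurn 1.7.01
; GRBL device profile, absolute coords
G21
G90
G0 X106.766 Y73.080
M3 S289
G01 X88.864 Y67.787 F2635
G01 X78.447 Y63.160
G01 X75.515 Y59.198
M5
G0 X96.323 Y65.594
M3 S289
G01 X90.863 Y84.312 F2635
G01 X109.803 Y79.681
G01 X96.323 Y65.594
M5
G0 X56.660 Y28.929
M3 S289
G01 X20.792 Y13.514 F2635
G01 X25.376 Y52.284
G01 X56.660 Y28.929
M5
G0 X67.879 Y87.010
M3 S558
G01 X71.176 Y89.846 F1943
G01 X75.449 Y89.037
G01 X77.482 Y85.192
G01 X75.742 Y81.206
G01 X71.541 Y80.080
G01 X68.042 Y82.663
G01 X67.879 Y87.010
M5
G0 X0.000 Y0.000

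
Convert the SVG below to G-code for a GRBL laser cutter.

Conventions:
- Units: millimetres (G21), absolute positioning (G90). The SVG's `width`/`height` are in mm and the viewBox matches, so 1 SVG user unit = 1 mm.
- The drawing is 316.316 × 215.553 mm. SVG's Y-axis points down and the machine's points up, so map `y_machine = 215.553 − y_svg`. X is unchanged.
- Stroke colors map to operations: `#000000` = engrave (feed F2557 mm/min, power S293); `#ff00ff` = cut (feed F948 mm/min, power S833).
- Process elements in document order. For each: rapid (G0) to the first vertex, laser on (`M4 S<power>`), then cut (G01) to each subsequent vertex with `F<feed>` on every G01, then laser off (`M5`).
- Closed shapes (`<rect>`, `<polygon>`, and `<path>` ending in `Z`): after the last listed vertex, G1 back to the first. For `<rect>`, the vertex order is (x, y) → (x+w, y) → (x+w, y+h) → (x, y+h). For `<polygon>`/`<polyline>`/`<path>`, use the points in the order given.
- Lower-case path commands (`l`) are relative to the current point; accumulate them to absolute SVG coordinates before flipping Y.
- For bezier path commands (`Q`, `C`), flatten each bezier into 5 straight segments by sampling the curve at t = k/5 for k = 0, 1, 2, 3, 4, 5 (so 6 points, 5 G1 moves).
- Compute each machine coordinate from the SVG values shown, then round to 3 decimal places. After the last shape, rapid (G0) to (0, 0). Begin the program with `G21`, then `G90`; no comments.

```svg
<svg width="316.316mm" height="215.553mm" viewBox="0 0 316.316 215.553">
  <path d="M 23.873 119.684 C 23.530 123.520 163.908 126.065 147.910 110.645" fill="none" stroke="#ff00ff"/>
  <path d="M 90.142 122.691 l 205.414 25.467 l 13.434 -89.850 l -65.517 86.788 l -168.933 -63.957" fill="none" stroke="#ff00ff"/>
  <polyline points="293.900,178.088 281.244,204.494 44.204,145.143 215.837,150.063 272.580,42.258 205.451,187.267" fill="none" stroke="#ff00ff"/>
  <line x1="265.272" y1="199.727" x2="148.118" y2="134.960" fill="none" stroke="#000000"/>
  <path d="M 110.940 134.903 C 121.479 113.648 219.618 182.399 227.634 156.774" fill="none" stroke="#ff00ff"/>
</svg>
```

Since the viewBox matches the mm dimensions, user units are millimetres directly. The only transform is the Y-flip y_m = 215.553 − y_svg.

Shape 1 is a cubic bezier drawn with `<path>`. Its stroke #ff00ff means cut at S833, F948. After flipping Y the toolpath is (23.873,95.869) → (38.177,93.856) → (71.993,92.953) → (111.061,93.960) → (141.120,97.678) → (147.910,104.908).

Shape 2 is a open polyline drawn with `<path>`. Its stroke #ff00ff means cut at S833, F948. After flipping Y the toolpath is (90.142,92.862) → (295.556,67.395) → (308.990,157.245) → (243.473,70.457) → (74.540,134.414).

Shape 3 is a open polyline drawn with `<polyline>`. Its stroke #ff00ff means cut at S833, F948. After flipping Y the toolpath is (293.900,37.465) → (281.244,11.059) → (44.204,70.410) → (215.837,65.490) → (272.580,173.295) → (205.451,28.286).

Shape 4 is a line segment drawn with `<line>`. Its stroke #000000 means engrave at S293, F2557. After flipping Y the toolpath is (265.272,15.826) → (148.118,80.593).

Shape 5 is a cubic bezier drawn with `<path>`. Its stroke #ff00ff means cut at S833, F948. After flipping Y the toolpath is (110.940,80.650) → (126.354,84.077) → (154.261,74.754) → (186.130,61.529) → (213.431,53.254) → (227.634,58.779).

G21
G90
G0 X23.873 Y95.869
M4 S833
G01 X38.177 Y93.856 F948
G01 X71.993 Y92.953 F948
G01 X111.061 Y93.960 F948
G01 X141.120 Y97.678 F948
G01 X147.910 Y104.908 F948
M5
G0 X90.142 Y92.862
M4 S833
G01 X295.556 Y67.395 F948
G01 X308.990 Y157.245 F948
G01 X243.473 Y70.457 F948
G01 X74.540 Y134.414 F948
M5
G0 X293.900 Y37.465
M4 S833
G01 X281.244 Y11.059 F948
G01 X44.204 Y70.410 F948
G01 X215.837 Y65.490 F948
G01 X272.580 Y173.295 F948
G01 X205.451 Y28.286 F948
M5
G0 X265.272 Y15.826
M4 S293
G01 X148.118 Y80.593 F2557
M5
G0 X110.940 Y80.650
M4 S833
G01 X126.354 Y84.077 F948
G01 X154.261 Y74.754 F948
G01 X186.130 Y61.529 F948
G01 X213.431 Y53.254 F948
G01 X227.634 Y58.779 F948
M5
G0 X0.000 Y0.000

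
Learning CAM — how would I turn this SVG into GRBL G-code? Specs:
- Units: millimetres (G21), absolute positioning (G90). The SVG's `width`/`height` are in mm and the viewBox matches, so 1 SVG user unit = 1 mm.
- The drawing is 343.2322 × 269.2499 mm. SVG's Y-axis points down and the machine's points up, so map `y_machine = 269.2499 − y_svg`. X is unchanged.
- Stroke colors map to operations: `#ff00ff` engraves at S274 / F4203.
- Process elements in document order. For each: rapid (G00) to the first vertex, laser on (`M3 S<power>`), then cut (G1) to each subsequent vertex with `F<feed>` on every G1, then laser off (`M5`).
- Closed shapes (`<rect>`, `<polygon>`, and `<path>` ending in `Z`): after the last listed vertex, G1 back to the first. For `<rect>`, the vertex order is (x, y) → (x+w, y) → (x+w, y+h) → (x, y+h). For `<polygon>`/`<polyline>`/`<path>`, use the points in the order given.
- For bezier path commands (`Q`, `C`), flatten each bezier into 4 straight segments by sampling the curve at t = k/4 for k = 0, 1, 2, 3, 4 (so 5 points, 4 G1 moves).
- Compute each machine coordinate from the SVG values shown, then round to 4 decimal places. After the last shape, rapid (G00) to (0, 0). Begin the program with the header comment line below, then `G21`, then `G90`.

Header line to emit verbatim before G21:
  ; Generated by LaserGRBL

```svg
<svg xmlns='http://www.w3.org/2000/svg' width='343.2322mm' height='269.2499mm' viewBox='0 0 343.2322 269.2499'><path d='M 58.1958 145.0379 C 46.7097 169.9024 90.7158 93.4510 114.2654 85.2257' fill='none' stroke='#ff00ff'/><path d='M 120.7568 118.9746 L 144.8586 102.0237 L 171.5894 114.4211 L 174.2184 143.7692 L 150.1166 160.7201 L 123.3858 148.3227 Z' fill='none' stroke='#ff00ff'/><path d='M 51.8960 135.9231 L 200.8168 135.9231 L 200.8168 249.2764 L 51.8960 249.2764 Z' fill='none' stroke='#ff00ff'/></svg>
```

; Generated by LaserGRBL
G21
G90
G00 X58.1958 Y124.2120
M3 S274
G1 X58.7993 Y121.9113 F4203
G1 X73.0922 Y141.7094 F4203
G1 X93.9543 Y167.7119 F4203
G1 X114.2654 Y184.0242 F4203
M5
G00 X120.7568 Y150.2753
M3 S274
G1 X144.8586 Y167.2262 F4203
G1 X171.5894 Y154.8288 F4203
G1 X174.2184 Y125.4807 F4203
G1 X150.1166 Y108.5298 F4203
G1 X123.3858 Y120.9272 F4203
G1 X120.7568 Y150.2753 F4203
M5
G00 X51.8960 Y133.3268
M3 S274
G1 X200.8168 Y133.3268 F4203
G1 X200.8168 Y19.9735 F4203
G1 X51.8960 Y19.9735 F4203
G1 X51.8960 Y133.3268 F4203
M5
G00 X0.0000 Y0.0000

viewBox `0 0 343.2322 269.2499` with mm width/height → 1 unit = 1 mm. Flip: y_m = 269.2499 − y_svg.

**Shape 1** — `<path>` cubic bezier, stroke `#ff00ff` → engrave (S274, F4203). Control points (SVG): P0=(58.1958,145.0379), P1=(46.7097,169.9024), P2=(90.7158,93.4510), P3=(114.2654,85.2257); sampled at t=k/4. Machine vertices: (58.1958,124.2120) → (58.7993,121.9113) → (73.0922,141.7094) → (93.9543,167.7119) → (114.2654,184.0242). Open path.

**Shape 2** — `<path>` regular polygon, stroke `#ff00ff` → engrave (S274, F4203). Machine vertices: (120.7568,150.2753) → (144.8586,167.2262) → (171.5894,154.8288) → (174.2184,125.4807) → (150.1166,108.5298) → (123.3858,120.9272) → (120.7568,150.2753). Closed: final G1 returns to the first vertex.

**Shape 3** — `<path>` rectangle, stroke `#ff00ff` → engrave (S274, F4203). Machine vertices: (51.8960,133.3268) → (200.8168,133.3268) → (200.8168,19.9735) → (51.8960,19.9735) → (51.8960,133.3268). Closed: final G1 returns to the first vertex.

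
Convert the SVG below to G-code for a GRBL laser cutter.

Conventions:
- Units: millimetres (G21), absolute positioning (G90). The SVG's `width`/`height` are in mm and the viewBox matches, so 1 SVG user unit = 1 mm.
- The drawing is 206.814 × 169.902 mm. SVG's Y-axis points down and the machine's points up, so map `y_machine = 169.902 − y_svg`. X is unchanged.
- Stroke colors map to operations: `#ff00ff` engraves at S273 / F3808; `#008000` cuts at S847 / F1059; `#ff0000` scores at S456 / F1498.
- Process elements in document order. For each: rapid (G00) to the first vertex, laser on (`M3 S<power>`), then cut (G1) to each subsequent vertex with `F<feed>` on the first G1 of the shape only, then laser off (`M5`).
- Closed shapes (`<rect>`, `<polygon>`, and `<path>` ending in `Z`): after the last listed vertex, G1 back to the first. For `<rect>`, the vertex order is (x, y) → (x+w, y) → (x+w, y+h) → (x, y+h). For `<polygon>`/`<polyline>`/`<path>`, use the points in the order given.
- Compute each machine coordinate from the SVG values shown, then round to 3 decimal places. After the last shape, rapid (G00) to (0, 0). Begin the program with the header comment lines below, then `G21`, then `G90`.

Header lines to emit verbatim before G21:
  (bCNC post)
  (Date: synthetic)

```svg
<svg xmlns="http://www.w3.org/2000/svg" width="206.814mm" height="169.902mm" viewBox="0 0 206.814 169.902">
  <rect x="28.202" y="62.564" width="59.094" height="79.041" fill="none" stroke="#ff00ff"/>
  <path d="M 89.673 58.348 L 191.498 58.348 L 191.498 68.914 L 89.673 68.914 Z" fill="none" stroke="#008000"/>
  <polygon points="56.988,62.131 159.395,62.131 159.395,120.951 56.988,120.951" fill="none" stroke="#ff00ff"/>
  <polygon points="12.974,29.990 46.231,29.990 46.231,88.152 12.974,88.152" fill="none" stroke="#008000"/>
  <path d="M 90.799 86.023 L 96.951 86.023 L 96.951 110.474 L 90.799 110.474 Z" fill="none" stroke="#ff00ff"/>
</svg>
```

(bCNC post)
(Date: synthetic)
G21
G90
G00 X28.202 Y107.338
M3 S273
G1 X87.296 Y107.338 F3808
G1 X87.296 Y28.297
G1 X28.202 Y28.297
G1 X28.202 Y107.338
M5
G00 X89.673 Y111.554
M3 S847
G1 X191.498 Y111.554 F1059
G1 X191.498 Y100.988
G1 X89.673 Y100.988
G1 X89.673 Y111.554
M5
G00 X56.988 Y107.771
M3 S273
G1 X159.395 Y107.771 F3808
G1 X159.395 Y48.951
G1 X56.988 Y48.951
G1 X56.988 Y107.771
M5
G00 X12.974 Y139.912
M3 S847
G1 X46.231 Y139.912 F1059
G1 X46.231 Y81.750
G1 X12.974 Y81.750
G1 X12.974 Y139.912
M5
G00 X90.799 Y83.879
M3 S273
G1 X96.951 Y83.879 F3808
G1 X96.951 Y59.428
G1 X90.799 Y59.428
G1 X90.799 Y83.879
M5
G00 X0.000 Y0.000

viewBox `0 0 206.814 169.902` with mm width/height → 1 unit = 1 mm. Flip: y_m = 169.902 − y_svg.

**Shape 1** — `<rect>` rectangle, stroke `#ff00ff` → engrave (S273, F3808). Machine vertices: (28.202,107.338) → (87.296,107.338) → (87.296,28.297) → (28.202,28.297) → (28.202,107.338). Closed: final G1 returns to the first vertex.

**Shape 2** — `<path>` rectangle, stroke `#008000` → cut (S847, F1059). Machine vertices: (89.673,111.554) → (191.498,111.554) → (191.498,100.988) → (89.673,100.988) → (89.673,111.554). Closed: final G1 returns to the first vertex.

**Shape 3** — `<polygon>` rectangle, stroke `#ff00ff` → engrave (S273, F3808). Machine vertices: (56.988,107.771) → (159.395,107.771) → (159.395,48.951) → (56.988,48.951) → (56.988,107.771). Closed: final G1 returns to the first vertex.

**Shape 4** — `<polygon>` rectangle, stroke `#008000` → cut (S847, F1059). Machine vertices: (12.974,139.912) → (46.231,139.912) → (46.231,81.750) → (12.974,81.750) → (12.974,139.912). Closed: final G1 returns to the first vertex.

**Shape 5** — `<path>` rectangle, stroke `#ff00ff` → engrave (S273, F3808). Machine vertices: (90.799,83.879) → (96.951,83.879) → (96.951,59.428) → (90.799,59.428) → (90.799,83.879). Closed: final G1 returns to the first vertex.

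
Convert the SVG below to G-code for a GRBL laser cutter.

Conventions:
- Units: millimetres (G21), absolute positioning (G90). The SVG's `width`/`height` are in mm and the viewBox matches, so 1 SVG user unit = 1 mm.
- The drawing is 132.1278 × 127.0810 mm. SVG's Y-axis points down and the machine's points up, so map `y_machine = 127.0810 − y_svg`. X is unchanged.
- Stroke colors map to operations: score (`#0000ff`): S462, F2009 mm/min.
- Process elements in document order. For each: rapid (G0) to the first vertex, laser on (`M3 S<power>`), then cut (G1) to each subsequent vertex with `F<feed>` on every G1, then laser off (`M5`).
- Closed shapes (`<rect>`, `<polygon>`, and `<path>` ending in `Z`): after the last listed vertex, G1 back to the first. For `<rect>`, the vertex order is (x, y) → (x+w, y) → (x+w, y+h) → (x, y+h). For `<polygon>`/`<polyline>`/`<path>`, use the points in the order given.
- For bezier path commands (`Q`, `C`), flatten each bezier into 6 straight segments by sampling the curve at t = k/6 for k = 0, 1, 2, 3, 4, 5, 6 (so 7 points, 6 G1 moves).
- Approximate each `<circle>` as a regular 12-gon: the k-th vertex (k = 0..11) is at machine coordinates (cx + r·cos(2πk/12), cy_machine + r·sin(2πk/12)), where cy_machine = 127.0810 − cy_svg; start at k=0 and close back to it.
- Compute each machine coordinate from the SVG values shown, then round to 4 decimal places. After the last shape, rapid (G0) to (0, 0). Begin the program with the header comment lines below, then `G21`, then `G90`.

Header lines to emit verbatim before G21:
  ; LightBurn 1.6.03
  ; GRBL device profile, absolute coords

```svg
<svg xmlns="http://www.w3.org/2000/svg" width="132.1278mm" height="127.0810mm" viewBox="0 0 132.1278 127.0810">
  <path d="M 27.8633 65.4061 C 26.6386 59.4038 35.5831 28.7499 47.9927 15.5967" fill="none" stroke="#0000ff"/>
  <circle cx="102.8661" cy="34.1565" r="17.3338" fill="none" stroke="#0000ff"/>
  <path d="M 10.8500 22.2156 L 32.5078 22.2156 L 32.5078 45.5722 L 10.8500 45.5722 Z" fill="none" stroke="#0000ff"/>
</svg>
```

viewBox `0 0 132.1278 127.0810` with mm width/height → 1 unit = 1 mm. Flip: y_m = 127.0810 − y_svg.

**Shape 1** — `<path>` cubic bezier, stroke `#0000ff` → score (S462, F2009). Control points (SVG): P0=(27.8633,65.4061), P1=(26.6386,59.4038), P2=(35.5831,28.7499), P3=(47.9927,15.5967); sampled at t=k/6. Machine vertices: (27.8633,61.6749) → (28.0673,66.5352) → (29.7800,74.3332) → (32.8151,83.8980) → (36.9864,94.0587) → (42.1077,103.6445) → (47.9927,111.4843). Open path.

**Shape 2** — `<circle>` circle, stroke `#0000ff` → score (S462, F2009). Machine vertices: (120.1999,92.9245) → (117.8776,101.5914) → (111.5330,107.9360) → (102.8661,110.2583) → (94.1992,107.9360) → (87.8546,101.5914) → (85.5323,92.9245) → (87.8546,84.2576) → (94.1992,77.9130) → (102.8661,75.5907) → (111.5330,77.9130) → (117.8776,84.2576) → (120.1999,92.9245). Closed: final G1 returns to the first vertex.

**Shape 3** — `<path>` rectangle, stroke `#0000ff` → score (S462, F2009). Machine vertices: (10.8500,104.8654) → (32.5078,104.8654) → (32.5078,81.5088) → (10.8500,81.5088) → (10.8500,104.8654). Closed: final G1 returns to the first vertex.

; LightBurn 1.6.03
; GRBL device profile, absolute coords
G21
G90
G0 X27.8633 Y61.6749
M3 S462
G1 X28.0673 Y66.5352 F2009
G1 X29.7800 Y74.3332 F2009
G1 X32.8151 Y83.8980 F2009
G1 X36.9864 Y94.0587 F2009
G1 X42.1077 Y103.6445 F2009
G1 X47.9927 Y111.4843 F2009
M5
G0 X120.1999 Y92.9245
M3 S462
G1 X117.8776 Y101.5914 F2009
G1 X111.5330 Y107.9360 F2009
G1 X102.8661 Y110.2583 F2009
G1 X94.1992 Y107.9360 F2009
G1 X87.8546 Y101.5914 F2009
G1 X85.5323 Y92.9245 F2009
G1 X87.8546 Y84.2576 F2009
G1 X94.1992 Y77.9130 F2009
G1 X102.8661 Y75.5907 F2009
G1 X111.5330 Y77.9130 F2009
G1 X117.8776 Y84.2576 F2009
G1 X120.1999 Y92.9245 F2009
M5
G0 X10.8500 Y104.8654
M3 S462
G1 X32.5078 Y104.8654 F2009
G1 X32.5078 Y81.5088 F2009
G1 X10.8500 Y81.5088 F2009
G1 X10.8500 Y104.8654 F2009
M5
G0 X0.0000 Y0.0000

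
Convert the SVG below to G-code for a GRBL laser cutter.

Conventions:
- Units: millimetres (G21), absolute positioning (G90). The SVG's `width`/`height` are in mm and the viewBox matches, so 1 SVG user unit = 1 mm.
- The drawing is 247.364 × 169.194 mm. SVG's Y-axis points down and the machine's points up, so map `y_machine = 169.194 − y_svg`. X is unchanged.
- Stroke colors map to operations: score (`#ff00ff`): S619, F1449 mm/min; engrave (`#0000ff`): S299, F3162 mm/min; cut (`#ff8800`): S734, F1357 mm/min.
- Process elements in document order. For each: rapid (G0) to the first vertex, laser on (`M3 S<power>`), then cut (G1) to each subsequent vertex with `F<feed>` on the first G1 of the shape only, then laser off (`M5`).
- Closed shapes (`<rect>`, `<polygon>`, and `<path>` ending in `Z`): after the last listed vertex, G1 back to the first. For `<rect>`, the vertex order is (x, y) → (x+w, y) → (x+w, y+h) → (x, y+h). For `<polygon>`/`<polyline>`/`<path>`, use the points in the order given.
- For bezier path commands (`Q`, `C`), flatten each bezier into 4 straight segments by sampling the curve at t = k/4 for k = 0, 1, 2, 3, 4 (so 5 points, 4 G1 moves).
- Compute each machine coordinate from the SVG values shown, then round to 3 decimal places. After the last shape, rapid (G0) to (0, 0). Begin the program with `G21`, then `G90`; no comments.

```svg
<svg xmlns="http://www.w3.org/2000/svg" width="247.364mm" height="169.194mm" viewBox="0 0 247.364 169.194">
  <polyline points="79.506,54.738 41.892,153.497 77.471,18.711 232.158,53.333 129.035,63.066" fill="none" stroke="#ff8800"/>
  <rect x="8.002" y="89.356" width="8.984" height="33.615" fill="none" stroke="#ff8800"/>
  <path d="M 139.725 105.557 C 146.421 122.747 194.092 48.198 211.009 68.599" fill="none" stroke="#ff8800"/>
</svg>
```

Since the viewBox matches the mm dimensions, user units are millimetres directly. The only transform is the Y-flip y_m = 169.194 − y_svg.

Shape 1 is a open polyline drawn with `<polyline>`. Its stroke #ff8800 means cut at S734, F1357. After flipping Y the toolpath is (79.506,114.456) → (41.892,15.697) → (77.471,150.483) → (232.158,115.861) → (129.035,106.128).

Shape 2 is a rectangle drawn with `<rect>`. Its stroke #ff8800 means cut at S734, F1357. After flipping Y the toolpath is (8.002,79.838) → (16.986,79.838) → (16.986,46.223) → (8.002,46.223) → (8.002,79.838), returning to the start.

Shape 3 is a cubic bezier drawn with `<path>`. Its stroke #ff8800 means cut at S734, F1357. After flipping Y the toolpath is (139.725,63.637) → (151.309,65.029) → (171.534,83.320) → (193.676,101.010) → (211.009,100.595).

G21
G90
G0 X79.506 Y114.456
M3 S734
G1 X41.892 Y15.697 F1357
G1 X77.471 Y150.483
G1 X232.158 Y115.861
G1 X129.035 Y106.128
M5
G0 X8.002 Y79.838
M3 S734
G1 X16.986 Y79.838 F1357
G1 X16.986 Y46.223
G1 X8.002 Y46.223
G1 X8.002 Y79.838
M5
G0 X139.725 Y63.637
M3 S734
G1 X151.309 Y65.029 F1357
G1 X171.534 Y83.320
G1 X193.676 Y101.010
G1 X211.009 Y100.595
M5
G0 X0.000 Y0.000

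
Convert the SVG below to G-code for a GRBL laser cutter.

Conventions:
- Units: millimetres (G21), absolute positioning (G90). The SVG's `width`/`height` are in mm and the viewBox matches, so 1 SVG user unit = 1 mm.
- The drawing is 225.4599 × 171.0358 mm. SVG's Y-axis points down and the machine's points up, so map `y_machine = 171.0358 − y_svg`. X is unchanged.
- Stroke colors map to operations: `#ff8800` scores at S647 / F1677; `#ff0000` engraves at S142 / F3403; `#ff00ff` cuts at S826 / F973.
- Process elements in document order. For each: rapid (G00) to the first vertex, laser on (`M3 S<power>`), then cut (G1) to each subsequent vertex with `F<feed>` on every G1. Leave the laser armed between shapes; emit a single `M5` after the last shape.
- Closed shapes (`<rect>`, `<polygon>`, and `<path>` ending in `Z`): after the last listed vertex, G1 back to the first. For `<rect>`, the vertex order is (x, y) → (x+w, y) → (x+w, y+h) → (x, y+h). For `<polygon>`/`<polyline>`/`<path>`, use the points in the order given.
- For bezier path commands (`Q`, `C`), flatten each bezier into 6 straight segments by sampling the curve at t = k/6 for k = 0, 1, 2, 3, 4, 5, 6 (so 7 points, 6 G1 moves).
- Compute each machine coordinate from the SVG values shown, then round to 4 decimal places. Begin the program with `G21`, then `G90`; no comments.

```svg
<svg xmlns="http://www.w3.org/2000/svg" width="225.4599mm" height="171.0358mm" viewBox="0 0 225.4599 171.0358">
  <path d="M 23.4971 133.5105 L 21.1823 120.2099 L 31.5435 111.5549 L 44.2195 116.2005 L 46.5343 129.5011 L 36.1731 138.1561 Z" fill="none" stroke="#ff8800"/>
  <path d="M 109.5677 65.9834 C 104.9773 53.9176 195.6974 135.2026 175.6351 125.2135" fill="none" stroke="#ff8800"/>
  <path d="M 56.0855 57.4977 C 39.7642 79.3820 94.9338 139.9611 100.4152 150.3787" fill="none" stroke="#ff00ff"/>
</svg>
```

G21
G90
G00 X23.4971 Y37.5253
M3 S647
G1 X21.1823 Y50.8259 F1677
G1 X31.5435 Y59.4809 F1677
G1 X44.2195 Y54.8353 F1677
G1 X46.5343 Y41.5347 F1677
G1 X36.1731 Y32.8797 F1677
G1 X23.4971 Y37.5253 F1677
G00 X109.5677 Y105.0524
M3 S647
G1 X114.2609 Y104.1608 F1677
G1 X129.1144 Y92.8392 F1677
G1 X148.4034 Y76.2161 F1677
G1 X166.4030 Y59.4199 F1677
G1 X177.3885 Y47.5792 F1677
G1 X175.6351 Y45.8223 F1677
G00 X56.0855 Y113.5381
M3 S826
G1 X53.3214 Y99.7828 F973
G1 X59.1064 Y82.0465 F973
G1 X70.0743 Y62.7976 F973
G1 X82.8592 Y44.5042 F973
G1 X94.0948 Y29.6347 F973
G1 X100.4152 Y20.6571 F973
M5

1 u = 1 mm; y_m = 171.0358 − y.

[1] `<path>` regular polygon, #ff8800→score S647 F1677: (23.4971,37.5253) → (21.1823,50.8259) → (31.5435,59.4809) → (44.2195,54.8353) → (46.5343,41.5347) → (36.1731,32.8797) → (23.4971,37.5253) (closed)

[2] `<path>` cubic bezier, #ff8800→score S647 F1677: (109.5677,105.0524) → (114.2609,104.1608) → (129.1144,92.8392) → (148.4034,76.2161) → (166.4030,59.4199) → (177.3885,47.5792) → (175.6351,45.8223)

[3] `<path>` cubic bezier, #ff00ff→cut S826 F973: (56.0855,113.5381) → (53.3214,99.7828) → (59.1064,82.0465) → (70.0743,62.7976) → (82.8592,44.5042) → (94.0948,29.6347) → (100.4152,20.6571)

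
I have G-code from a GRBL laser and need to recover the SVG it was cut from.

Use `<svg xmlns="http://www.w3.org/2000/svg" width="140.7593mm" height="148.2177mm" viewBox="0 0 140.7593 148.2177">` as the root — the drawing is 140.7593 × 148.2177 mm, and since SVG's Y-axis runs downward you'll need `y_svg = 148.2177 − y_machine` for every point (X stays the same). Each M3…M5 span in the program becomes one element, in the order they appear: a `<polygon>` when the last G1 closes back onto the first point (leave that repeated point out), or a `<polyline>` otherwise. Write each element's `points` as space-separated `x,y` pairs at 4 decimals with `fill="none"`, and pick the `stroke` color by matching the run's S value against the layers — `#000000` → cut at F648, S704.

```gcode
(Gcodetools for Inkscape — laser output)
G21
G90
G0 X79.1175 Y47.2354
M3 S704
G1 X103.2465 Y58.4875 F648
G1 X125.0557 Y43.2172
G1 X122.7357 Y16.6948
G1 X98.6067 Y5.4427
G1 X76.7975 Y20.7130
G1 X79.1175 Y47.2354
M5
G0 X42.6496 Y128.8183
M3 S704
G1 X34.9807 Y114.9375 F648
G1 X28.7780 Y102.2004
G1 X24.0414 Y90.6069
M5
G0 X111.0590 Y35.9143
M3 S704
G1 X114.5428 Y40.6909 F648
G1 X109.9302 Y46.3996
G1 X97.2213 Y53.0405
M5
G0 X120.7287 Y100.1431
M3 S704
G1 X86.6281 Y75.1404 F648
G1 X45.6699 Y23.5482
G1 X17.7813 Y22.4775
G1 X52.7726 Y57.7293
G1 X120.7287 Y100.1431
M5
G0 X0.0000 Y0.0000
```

<svg xmlns="http://www.w3.org/2000/svg" width="140.7593mm" height="148.2177mm" viewBox="0 0 140.7593 148.2177">
  <polygon points="79.1175,100.9823 103.2465,89.7302 125.0557,105.0005 122.7357,131.5229 98.6067,142.7750 76.7975,127.5047" fill="none" stroke="#000000"/>
  <polyline points="42.6496,19.3994 34.9807,33.2802 28.7780,46.0173 24.0414,57.6108" fill="none" stroke="#000000"/>
  <polyline points="111.0590,112.3034 114.5428,107.5268 109.9302,101.8181 97.2213,95.1772" fill="none" stroke="#000000"/>
  <polygon points="120.7287,48.0746 86.6281,73.0773 45.6699,124.6695 17.7813,125.7402 52.7726,90.4884" fill="none" stroke="#000000"/>
</svg>

y_svg = 148.2177 − y_m. Every run uses S704, so all elements get stroke `#000000` (cut).

[1] closed run; points: 79.1175,100.9823 103.2465,89.7302 125.0557,105.0005 122.7357,131.5229 98.6067,142.7750 76.7975,127.5047

[2] open run; points: 42.6496,19.3994 34.9807,33.2802 28.7780,46.0173 24.0414,57.6108

[3] open run; points: 111.0590,112.3034 114.5428,107.5268 109.9302,101.8181 97.2213,95.1772

[4] closed run; points: 120.7287,48.0746 86.6281,73.0773 45.6699,124.6695 17.7813,125.7402 52.7726,90.4884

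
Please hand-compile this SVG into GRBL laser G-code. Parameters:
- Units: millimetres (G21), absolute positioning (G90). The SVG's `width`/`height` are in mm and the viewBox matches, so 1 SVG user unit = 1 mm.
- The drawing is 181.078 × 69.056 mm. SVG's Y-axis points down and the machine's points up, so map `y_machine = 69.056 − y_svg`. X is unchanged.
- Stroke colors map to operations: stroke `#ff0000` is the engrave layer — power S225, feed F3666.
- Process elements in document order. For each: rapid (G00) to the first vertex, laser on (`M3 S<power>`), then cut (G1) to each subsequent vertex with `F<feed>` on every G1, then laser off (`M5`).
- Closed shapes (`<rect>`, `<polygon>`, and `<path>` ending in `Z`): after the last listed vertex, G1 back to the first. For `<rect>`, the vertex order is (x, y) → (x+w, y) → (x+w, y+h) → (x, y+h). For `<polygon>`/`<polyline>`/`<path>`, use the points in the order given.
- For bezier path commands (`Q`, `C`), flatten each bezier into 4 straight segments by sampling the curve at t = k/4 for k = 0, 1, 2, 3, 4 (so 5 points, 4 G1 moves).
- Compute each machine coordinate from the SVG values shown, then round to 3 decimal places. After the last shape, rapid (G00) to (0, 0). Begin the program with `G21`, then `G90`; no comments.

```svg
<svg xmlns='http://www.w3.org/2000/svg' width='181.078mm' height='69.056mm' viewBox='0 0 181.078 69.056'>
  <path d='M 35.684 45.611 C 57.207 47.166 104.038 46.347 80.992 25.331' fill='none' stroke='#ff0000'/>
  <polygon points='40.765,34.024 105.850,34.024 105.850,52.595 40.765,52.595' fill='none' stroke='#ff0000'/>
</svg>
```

G21
G90
G00 X35.684 Y23.445
M3 S225
G1 X55.084 Y23.002 F3666
G1 X75.051 Y25.121 F3666
G1 X86.662 Y31.471 F3666
G1 X80.992 Y43.725 F3666
M5
G00 X40.765 Y35.032
M3 S225
G1 X105.850 Y35.032 F3666
G1 X105.850 Y16.461 F3666
G1 X40.765 Y16.461 F3666
G1 X40.765 Y35.032 F3666
M5
G00 X0.000 Y0.000

1 u = 1 mm; y_m = 69.056 − y.

[1] `<path>` cubic bezier, #ff0000→engrave S225 F3666: (35.684,23.445) → (55.084,23.002) → (75.051,25.121) → (86.662,31.471) → (80.992,43.725)

[2] `<polygon>` rectangle, #ff0000→engrave S225 F3666: (40.765,35.032) → (105.850,35.032) → (105.850,16.461) → (40.765,16.461) → (40.765,35.032) (closed)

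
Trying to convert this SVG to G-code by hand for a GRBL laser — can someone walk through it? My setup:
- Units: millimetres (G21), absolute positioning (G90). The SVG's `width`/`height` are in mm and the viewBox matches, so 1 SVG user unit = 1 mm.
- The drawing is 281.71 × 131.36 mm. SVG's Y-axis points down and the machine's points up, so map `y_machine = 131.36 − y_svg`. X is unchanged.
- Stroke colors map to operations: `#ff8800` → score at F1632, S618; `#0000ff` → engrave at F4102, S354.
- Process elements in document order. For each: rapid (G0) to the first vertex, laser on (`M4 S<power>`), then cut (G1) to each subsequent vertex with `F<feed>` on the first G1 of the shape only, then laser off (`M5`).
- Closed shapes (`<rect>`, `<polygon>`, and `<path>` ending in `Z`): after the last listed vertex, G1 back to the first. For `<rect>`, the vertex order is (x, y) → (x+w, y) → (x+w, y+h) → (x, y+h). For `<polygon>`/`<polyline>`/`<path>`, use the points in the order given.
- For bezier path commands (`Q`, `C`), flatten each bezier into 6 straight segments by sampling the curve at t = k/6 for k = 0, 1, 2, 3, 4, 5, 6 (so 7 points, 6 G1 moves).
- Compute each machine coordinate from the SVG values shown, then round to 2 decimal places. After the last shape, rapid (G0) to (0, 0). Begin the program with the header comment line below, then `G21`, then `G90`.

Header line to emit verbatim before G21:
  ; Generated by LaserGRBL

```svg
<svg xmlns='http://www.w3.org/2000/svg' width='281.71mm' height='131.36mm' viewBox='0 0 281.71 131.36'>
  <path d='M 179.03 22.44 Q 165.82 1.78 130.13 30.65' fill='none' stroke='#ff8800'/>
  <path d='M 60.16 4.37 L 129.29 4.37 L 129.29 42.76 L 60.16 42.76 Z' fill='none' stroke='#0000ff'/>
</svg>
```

; Generated by LaserGRBL
G21
G90
G0 X179.03 Y108.92
M4 S618
G1 X174.00 Y114.43 F1632
G1 X167.73 Y117.19
G1 X160.20 Y117.20
G1 X151.43 Y114.45
G1 X141.40 Y108.96
G1 X130.13 Y100.71
M5
G0 X60.16 Y126.99
M4 S354
G1 X129.29 Y126.99 F4102
G1 X129.29 Y88.60
G1 X60.16 Y88.60
G1 X60.16 Y126.99
M5
G0 X0.00 Y0.00

Since the viewBox matches the mm dimensions, user units are millimetres directly. The only transform is the Y-flip y_m = 131.36 − y_svg.

Shape 1 is a quadratic bezier drawn with `<path>`. Its stroke #ff8800 means score at S618, F1632. After flipping Y the toolpath is (179.03,108.92) → (174.00,114.43) → (167.73,117.19) → (160.20,117.20) → (151.43,114.45) → (141.40,108.96) → (130.13,100.71).

Shape 2 is a rectangle drawn with `<path>`. Its stroke #0000ff means engrave at S354, F4102. After flipping Y the toolpath is (60.16,126.99) → (129.29,126.99) → (129.29,88.60) → (60.16,88.60) → (60.16,126.99), returning to the start.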